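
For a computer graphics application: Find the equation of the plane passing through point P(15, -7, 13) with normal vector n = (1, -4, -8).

The plane through P with normal n = (a, b, c) satisfies n·(r - P) = 0,
i.e. ax + by + cz = a·x₀ + b·y₀ + c·z₀.
d = 1·15 + (-4)·(-7) + (-8)·13
  = 15 + 28 - 104
  = -61
Equation: x - 4y - 8z = -61

x - 4y - 8z = -61


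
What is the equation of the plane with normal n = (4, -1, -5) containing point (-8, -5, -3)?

The plane through P with normal n = (a, b, c) satisfies n·(r - P) = 0,
i.e. ax + by + cz = a·x₀ + b·y₀ + c·z₀.
d = 4·(-8) + (-1)·(-5) + (-5)·(-3)
  = -32 + 5 + 15
  = -12
Equation: 4x - y - 5z = -12

4x - y - 5z = -12


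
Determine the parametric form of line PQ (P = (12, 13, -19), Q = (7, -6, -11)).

Direction vector d = Q - P = (7 - 12, -6 - 13, -11 + 19) = (-5, -19, 8)
Parametric form r = P + t·d:
x = 12 - 5t, y = 13 - 19t, z = -19 + 8t

x = 12 - 5t, y = 13 - 19t, z = -19 + 8t


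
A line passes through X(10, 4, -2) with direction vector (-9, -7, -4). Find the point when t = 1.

P(t) = X + t·d
  = (10 + (-9)·1, 4 + (-7)·1, -2 + (-4)·1)
  = (10 - 9, 4 - 7, -2 - 4)
  = (1, -3, -6)

(1, -3, -6)


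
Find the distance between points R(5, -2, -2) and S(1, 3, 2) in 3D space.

d = √[(x₂-x₁)² + (y₂-y₁)² + (z₂-z₁)²]
  = √[(-4)² + 5² + 4²]
  = √[16 + 25 + 16]
  = √57
  ≈ 7.55

7.55


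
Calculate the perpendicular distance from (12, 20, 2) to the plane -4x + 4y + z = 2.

distance = |a·x₀ + b·y₀ + c·z₀ - d| / √(a² + b² + c²)
  = |(-4)·12 + 4·20 + 1·2 - 2| / √((-4)² + 4² + 1²)
  = |-48 + 80 + 2 - 2| / √(16 + 16 + 1)
  = |32| / √33
  = 32 / 5.745
  ≈ 5.57

5.57


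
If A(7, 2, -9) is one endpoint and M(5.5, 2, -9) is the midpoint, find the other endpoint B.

B = 2M - A
  = (2·5.5 - 7, 2·2 - 2, 2·(-9) - (-9))
  = (11 - 7, 4 - 2, -18 + 9)
  = (4, 2, -9)

(4, 2, -9)


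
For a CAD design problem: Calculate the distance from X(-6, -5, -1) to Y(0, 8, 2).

d = √[(x₂-x₁)² + (y₂-y₁)² + (z₂-z₁)²]
  = √[6² + 13² + 3²]
  = √[36 + 169 + 9]
  = √214
  ≈ 14.63

14.63


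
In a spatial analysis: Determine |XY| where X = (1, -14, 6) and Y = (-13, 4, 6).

d = √[(x₂-x₁)² + (y₂-y₁)² + (z₂-z₁)²]
  = √[(-14)² + 18² + 0²]
  = √[196 + 324 + 0]
  = √520
  ≈ 22.8

22.8


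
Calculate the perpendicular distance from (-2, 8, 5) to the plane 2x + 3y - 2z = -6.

distance = |a·x₀ + b·y₀ + c·z₀ - d| / √(a² + b² + c²)
  = |2·(-2) + 3·8 + (-2)·5 - (-6)| / √(2² + 3² + (-2)²)
  = |-4 + 24 - 10 + 6| / √(4 + 9 + 4)
  = |16| / √17
  = 16 / 4.123
  ≈ 3.881

3.881


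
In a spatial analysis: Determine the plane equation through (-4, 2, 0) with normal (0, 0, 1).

The plane through P with normal n = (a, b, c) satisfies n·(r - P) = 0,
i.e. ax + by + cz = a·x₀ + b·y₀ + c·z₀.
d = 0·(-4) + 0·2 + 1·0
  = 0 + 0 + 0
  = 0
Equation: z = 0

z = 0


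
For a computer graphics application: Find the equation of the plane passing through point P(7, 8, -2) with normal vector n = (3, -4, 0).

The plane through P with normal n = (a, b, c) satisfies n·(r - P) = 0,
i.e. ax + by + cz = a·x₀ + b·y₀ + c·z₀.
d = 3·7 + (-4)·8 + 0·(-2)
  = 21 - 32 + 0
  = -11
Equation: 3x - 4y = -11

3x - 4y = -11


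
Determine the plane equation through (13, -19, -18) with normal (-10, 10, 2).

The plane through P with normal n = (a, b, c) satisfies n·(r - P) = 0,
i.e. ax + by + cz = a·x₀ + b·y₀ + c·z₀.
d = (-10)·13 + 10·(-19) + 2·(-18)
  = -130 - 190 - 36
  = -356
Equation: -10x + 10y + 2z = -356

-10x + 10y + 2z = -356


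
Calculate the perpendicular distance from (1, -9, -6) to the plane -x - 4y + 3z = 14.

distance = |a·x₀ + b·y₀ + c·z₀ - d| / √(a² + b² + c²)
  = |(-1)·1 + (-4)·(-9) + 3·(-6) - 14| / √((-1)² + (-4)² + 3²)
  = |-1 + 36 - 18 - 14| / √(1 + 16 + 9)
  = |3| / √26
  = 3 / 5.099
  ≈ 0.5883

0.5883


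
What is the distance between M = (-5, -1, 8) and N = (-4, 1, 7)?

d = √[(x₂-x₁)² + (y₂-y₁)² + (z₂-z₁)²]
  = √[1² + 2² + (-1)²]
  = √[1 + 4 + 1]
  = √6
  ≈ 2.449

2.449


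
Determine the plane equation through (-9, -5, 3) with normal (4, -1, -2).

The plane through P with normal n = (a, b, c) satisfies n·(r - P) = 0,
i.e. ax + by + cz = a·x₀ + b·y₀ + c·z₀.
d = 4·(-9) + (-1)·(-5) + (-2)·3
  = -36 + 5 - 6
  = -37
Equation: 4x - y - 2z = -37

4x - y - 2z = -37


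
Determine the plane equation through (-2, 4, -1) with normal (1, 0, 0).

The plane through P with normal n = (a, b, c) satisfies n·(r - P) = 0,
i.e. ax + by + cz = a·x₀ + b·y₀ + c·z₀.
d = 1·(-2) + 0·4 + 0·(-1)
  = -2 + 0 + 0
  = -2
Equation: x = -2

x = -2


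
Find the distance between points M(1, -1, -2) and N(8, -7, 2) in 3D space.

d = √[(x₂-x₁)² + (y₂-y₁)² + (z₂-z₁)²]
  = √[7² + (-6)² + 4²]
  = √[49 + 36 + 16]
  = √101
  ≈ 10.05

10.05


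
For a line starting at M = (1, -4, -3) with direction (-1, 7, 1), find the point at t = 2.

P(t) = M + t·d
  = (1 + (-1)·2, -4 + 7·2, -3 + 1·2)
  = (1 - 2, -4 + 14, -3 + 2)
  = (-1, 10, -1)

(-1, 10, -1)


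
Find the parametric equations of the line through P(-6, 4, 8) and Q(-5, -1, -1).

Direction vector d = Q - P = (-5 + 6, -1 - 4, -1 - 8) = (1, -5, -9)
Parametric form r = P + t·d:
x = -6 + t, y = 4 - 5t, z = 8 - 9t

x = -6 + t, y = 4 - 5t, z = 8 - 9t


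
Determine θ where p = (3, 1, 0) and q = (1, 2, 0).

p·q = 3·1 + 1·2 + 0·0 = 3 + 2 + 0 = 5
|p| = √(3² + 1² + 0²) = √10 ≈ 3.162
|q| = √(1² + 2² + 0²) = √5 ≈ 2.236
cos θ = (p·q)/(|p||q|) = 5/(3.162·2.236) ≈ 0.7071
θ = arccos(0.7071) ≈ 45°

45°


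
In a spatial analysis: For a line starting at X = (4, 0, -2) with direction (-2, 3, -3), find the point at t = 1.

P(t) = X + t·d
  = (4 + (-2)·1, 0 + 3·1, -2 + (-3)·1)
  = (4 - 2, 0 + 3, -2 - 3)
  = (2, 3, -5)

(2, 3, -5)


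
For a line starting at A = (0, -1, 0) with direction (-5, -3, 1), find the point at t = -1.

P(t) = A + t·d
  = (0 + (-5)·(-1), -1 + (-3)·(-1), 0 + 1·(-1))
  = (0 + 5, -1 + 3, 0 - 1)
  = (5, 2, -1)

(5, 2, -1)


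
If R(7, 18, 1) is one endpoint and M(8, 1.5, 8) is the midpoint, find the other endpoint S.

S = 2M - R
  = (2·8 - 7, 2·1.5 - 18, 2·8 - 1)
  = (16 - 7, 3 - 18, 16 - 1)
  = (9, -15, 15)

(9, -15, 15)


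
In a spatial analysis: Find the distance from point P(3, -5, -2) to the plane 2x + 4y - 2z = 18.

distance = |a·x₀ + b·y₀ + c·z₀ - d| / √(a² + b² + c²)
  = |2·3 + 4·(-5) + (-2)·(-2) - 18| / √(2² + 4² + (-2)²)
  = |6 - 20 + 4 - 18| / √(4 + 16 + 4)
  = |-28| / √24
  = 28 / 4.899
  ≈ 5.715

5.715


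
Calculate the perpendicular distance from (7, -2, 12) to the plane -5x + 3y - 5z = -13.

distance = |a·x₀ + b·y₀ + c·z₀ - d| / √(a² + b² + c²)
  = |(-5)·7 + 3·(-2) + (-5)·12 - (-13)| / √((-5)² + 3² + (-5)²)
  = |-35 - 6 - 60 + 13| / √(25 + 9 + 25)
  = |-88| / √59
  = 88 / 7.681
  ≈ 11.46

11.46


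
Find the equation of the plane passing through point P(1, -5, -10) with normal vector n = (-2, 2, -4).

The plane through P with normal n = (a, b, c) satisfies n·(r - P) = 0,
i.e. ax + by + cz = a·x₀ + b·y₀ + c·z₀.
d = (-2)·1 + 2·(-5) + (-4)·(-10)
  = -2 - 10 + 40
  = 28
Equation: -2x + 2y - 4z = 28

-2x + 2y - 4z = 28


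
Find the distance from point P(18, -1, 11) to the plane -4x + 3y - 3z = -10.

distance = |a·x₀ + b·y₀ + c·z₀ - d| / √(a² + b² + c²)
  = |(-4)·18 + 3·(-1) + (-3)·11 - (-10)| / √((-4)² + 3² + (-3)²)
  = |-72 - 3 - 33 + 10| / √(16 + 9 + 9)
  = |-98| / √34
  = 98 / 5.831
  ≈ 16.81

16.81


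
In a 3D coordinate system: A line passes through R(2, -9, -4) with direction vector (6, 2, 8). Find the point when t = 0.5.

P(t) = R + t·d
  = (2 + 6·0.5, -9 + 2·0.5, -4 + 8·0.5)
  = (2 + 3, -9 + 1, -4 + 4)
  = (5, -8, 0)

(5, -8, 0)


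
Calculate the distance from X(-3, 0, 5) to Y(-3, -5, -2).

d = √[(x₂-x₁)² + (y₂-y₁)² + (z₂-z₁)²]
  = √[0² + (-5)² + (-7)²]
  = √[0 + 25 + 49]
  = √74
  ≈ 8.602

8.602


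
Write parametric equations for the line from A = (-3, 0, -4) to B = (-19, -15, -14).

Direction vector d = B - A = (-19 + 3, -15 + 0, -14 + 4) = (-16, -15, -10)
Parametric form r = A + t·d:
x = -3 - 16t, y = 0 - 15t, z = -4 - 10t

x = -3 - 16t, y = 0 - 15t, z = -4 - 10t


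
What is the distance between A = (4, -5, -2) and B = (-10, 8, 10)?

d = √[(x₂-x₁)² + (y₂-y₁)² + (z₂-z₁)²]
  = √[(-14)² + 13² + 12²]
  = √[196 + 169 + 144]
  = √509
  ≈ 22.56

22.56


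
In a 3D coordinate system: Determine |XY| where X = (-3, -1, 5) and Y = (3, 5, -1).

d = √[(x₂-x₁)² + (y₂-y₁)² + (z₂-z₁)²]
  = √[6² + 6² + (-6)²]
  = √[36 + 36 + 36]
  = √108
  ≈ 10.39

10.39


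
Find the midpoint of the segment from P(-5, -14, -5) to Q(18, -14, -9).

M = ((x₁+x₂)/2, (y₁+y₂)/2, (z₁+z₂)/2)
  = ((-5 + 18)/2, (-14 - 14)/2, (-5 - 9)/2)
  = (13/2, -28/2, -14/2)
  = (6.5, -14, -7)

(6.5, -14, -7)


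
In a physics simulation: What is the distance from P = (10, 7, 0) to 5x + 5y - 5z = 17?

distance = |a·x₀ + b·y₀ + c·z₀ - d| / √(a² + b² + c²)
  = |5·10 + 5·7 + (-5)·0 - 17| / √(5² + 5² + (-5)²)
  = |50 + 35 + 0 - 17| / √(25 + 25 + 25)
  = |68| / √75
  = 68 / 8.66
  ≈ 7.852

7.852


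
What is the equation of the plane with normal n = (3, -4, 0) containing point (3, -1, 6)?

The plane through P with normal n = (a, b, c) satisfies n·(r - P) = 0,
i.e. ax + by + cz = a·x₀ + b·y₀ + c·z₀.
d = 3·3 + (-4)·(-1) + 0·6
  = 9 + 4 + 0
  = 13
Equation: 3x - 4y = 13

3x - 4y = 13


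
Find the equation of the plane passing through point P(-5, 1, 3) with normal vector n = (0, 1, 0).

The plane through P with normal n = (a, b, c) satisfies n·(r - P) = 0,
i.e. ax + by + cz = a·x₀ + b·y₀ + c·z₀.
d = 0·(-5) + 1·1 + 0·3
  = 0 + 1 + 0
  = 1
Equation: y = 1

y = 1


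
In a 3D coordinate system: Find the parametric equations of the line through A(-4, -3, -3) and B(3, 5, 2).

Direction vector d = B - A = (3 + 4, 5 + 3, 2 + 3) = (7, 8, 5)
Parametric form r = A + t·d:
x = -4 + 7t, y = -3 + 8t, z = -3 + 5t

x = -4 + 7t, y = -3 + 8t, z = -3 + 5t


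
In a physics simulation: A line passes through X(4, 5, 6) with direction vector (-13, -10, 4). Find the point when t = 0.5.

P(t) = X + t·d
  = (4 + (-13)·0.5, 5 + (-10)·0.5, 6 + 4·0.5)
  = (4 - 6.5, 5 - 5, 6 + 2)
  = (-2.5, 0, 8)

(-2.5, 0, 8)


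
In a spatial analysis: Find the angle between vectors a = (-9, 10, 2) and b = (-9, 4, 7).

a·b = (-9)·(-9) + 10·4 + 2·7 = 81 + 40 + 14 = 135
|a| = √((-9)² + 10² + 2²) = √185 ≈ 13.6
|b| = √((-9)² + 4² + 7²) = √146 ≈ 12.08
cos θ = (a·b)/(|a||b|) = 135/(13.6·12.08) ≈ 0.8214
θ = arccos(0.8214) ≈ 34.77°

34.77°


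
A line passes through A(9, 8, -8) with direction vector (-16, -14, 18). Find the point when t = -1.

P(t) = A + t·d
  = (9 + (-16)·(-1), 8 + (-14)·(-1), -8 + 18·(-1))
  = (9 + 16, 8 + 14, -8 - 18)
  = (25, 22, -26)

(25, 22, -26)


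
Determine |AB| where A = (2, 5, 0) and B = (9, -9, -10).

d = √[(x₂-x₁)² + (y₂-y₁)² + (z₂-z₁)²]
  = √[7² + (-14)² + (-10)²]
  = √[49 + 196 + 100]
  = √345
  ≈ 18.57

18.57


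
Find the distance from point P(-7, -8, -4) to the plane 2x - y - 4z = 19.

distance = |a·x₀ + b·y₀ + c·z₀ - d| / √(a² + b² + c²)
  = |2·(-7) + (-1)·(-8) + (-4)·(-4) - 19| / √(2² + (-1)² + (-4)²)
  = |-14 + 8 + 16 - 19| / √(4 + 1 + 16)
  = |-9| / √21
  = 9 / 4.583
  ≈ 1.964

1.964


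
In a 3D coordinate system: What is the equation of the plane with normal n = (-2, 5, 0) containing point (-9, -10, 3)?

The plane through P with normal n = (a, b, c) satisfies n·(r - P) = 0,
i.e. ax + by + cz = a·x₀ + b·y₀ + c·z₀.
d = (-2)·(-9) + 5·(-10) + 0·3
  = 18 - 50 + 0
  = -32
Equation: -2x + 5y = -32

-2x + 5y = -32


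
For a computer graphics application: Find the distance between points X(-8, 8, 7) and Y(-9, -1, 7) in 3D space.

d = √[(x₂-x₁)² + (y₂-y₁)² + (z₂-z₁)²]
  = √[(-1)² + (-9)² + 0²]
  = √[1 + 81 + 0]
  = √82
  ≈ 9.055

9.055


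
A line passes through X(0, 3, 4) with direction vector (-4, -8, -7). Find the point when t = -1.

P(t) = X + t·d
  = (0 + (-4)·(-1), 3 + (-8)·(-1), 4 + (-7)·(-1))
  = (0 + 4, 3 + 8, 4 + 7)
  = (4, 11, 11)

(4, 11, 11)


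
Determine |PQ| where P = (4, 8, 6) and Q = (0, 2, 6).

d = √[(x₂-x₁)² + (y₂-y₁)² + (z₂-z₁)²]
  = √[(-4)² + (-6)² + 0²]
  = √[16 + 36 + 0]
  = √52
  ≈ 7.211

7.211


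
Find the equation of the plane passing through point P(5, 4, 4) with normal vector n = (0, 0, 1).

The plane through P with normal n = (a, b, c) satisfies n·(r - P) = 0,
i.e. ax + by + cz = a·x₀ + b·y₀ + c·z₀.
d = 0·5 + 0·4 + 1·4
  = 0 + 0 + 4
  = 4
Equation: z = 4

z = 4


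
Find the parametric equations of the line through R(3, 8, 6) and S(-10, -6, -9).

Direction vector d = S - R = (-10 - 3, -6 - 8, -9 - 6) = (-13, -14, -15)
Parametric form r = R + t·d:
x = 3 - 13t, y = 8 - 14t, z = 6 - 15t

x = 3 - 13t, y = 8 - 14t, z = 6 - 15t


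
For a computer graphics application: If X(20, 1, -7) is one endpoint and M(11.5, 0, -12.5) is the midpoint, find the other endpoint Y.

Y = 2M - X
  = (2·11.5 - 20, 2·0 - 1, 2·(-12.5) - (-7))
  = (23 - 20, 0 - 1, -25 + 7)
  = (3, -1, -18)

(3, -1, -18)


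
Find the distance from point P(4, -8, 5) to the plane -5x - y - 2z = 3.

distance = |a·x₀ + b·y₀ + c·z₀ - d| / √(a² + b² + c²)
  = |(-5)·4 + (-1)·(-8) + (-2)·5 - 3| / √((-5)² + (-1)² + (-2)²)
  = |-20 + 8 - 10 - 3| / √(25 + 1 + 4)
  = |-25| / √30
  = 25 / 5.477
  ≈ 4.564

4.564


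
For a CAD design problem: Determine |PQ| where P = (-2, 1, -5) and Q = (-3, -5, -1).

d = √[(x₂-x₁)² + (y₂-y₁)² + (z₂-z₁)²]
  = √[(-1)² + (-6)² + 4²]
  = √[1 + 36 + 16]
  = √53
  ≈ 7.28

7.28


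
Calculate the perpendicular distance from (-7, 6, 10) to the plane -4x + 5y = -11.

distance = |a·x₀ + b·y₀ + c·z₀ - d| / √(a² + b² + c²)
  = |(-4)·(-7) + 5·6 + 0·10 - (-11)| / √((-4)² + 5² + 0²)
  = |28 + 30 + 0 + 11| / √(16 + 25 + 0)
  = |69| / √41
  = 69 / 6.403
  ≈ 10.78

10.78


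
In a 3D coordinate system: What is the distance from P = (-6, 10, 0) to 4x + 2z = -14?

distance = |a·x₀ + b·y₀ + c·z₀ - d| / √(a² + b² + c²)
  = |4·(-6) + 0·10 + 2·0 - (-14)| / √(4² + 0² + 2²)
  = |-24 + 0 + 0 + 14| / √(16 + 0 + 4)
  = |-10| / √20
  = 10 / 4.472
  ≈ 2.236

2.236


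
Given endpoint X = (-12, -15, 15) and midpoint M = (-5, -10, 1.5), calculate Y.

Y = 2M - X
  = (2·(-5) - (-12), 2·(-10) - (-15), 2·1.5 - 15)
  = (-10 + 12, -20 + 15, 3 - 15)
  = (2, -5, -12)

(2, -5, -12)


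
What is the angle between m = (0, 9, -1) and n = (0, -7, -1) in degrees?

m·n = 0·0 + 9·(-7) + (-1)·(-1) = 0 - 63 + 1 = -62
|m| = √(0² + 9² + (-1)²) = √82 ≈ 9.055
|n| = √(0² + (-7)² + (-1)²) = √50 ≈ 7.071
cos θ = (m·n)/(|m||n|) = -62/(9.055·7.071) ≈ -0.9683
θ = arccos(-0.9683) ≈ 165.5°

165.5°


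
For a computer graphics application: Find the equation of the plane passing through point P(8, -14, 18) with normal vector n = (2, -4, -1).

The plane through P with normal n = (a, b, c) satisfies n·(r - P) = 0,
i.e. ax + by + cz = a·x₀ + b·y₀ + c·z₀.
d = 2·8 + (-4)·(-14) + (-1)·18
  = 16 + 56 - 18
  = 54
Equation: 2x - 4y - z = 54

2x - 4y - z = 54


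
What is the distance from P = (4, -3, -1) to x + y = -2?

distance = |a·x₀ + b·y₀ + c·z₀ - d| / √(a² + b² + c²)
  = |1·4 + 1·(-3) + 0·(-1) - (-2)| / √(1² + 1² + 0²)
  = |4 - 3 + 0 + 2| / √(1 + 1 + 0)
  = |3| / √2
  = 3 / 1.414
  ≈ 2.121

2.121


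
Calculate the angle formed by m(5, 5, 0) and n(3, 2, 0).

m·n = 5·3 + 5·2 + 0·0 = 15 + 10 + 0 = 25
|m| = √(5² + 5² + 0²) = √50 ≈ 7.071
|n| = √(3² + 2² + 0²) = √13 ≈ 3.606
cos θ = (m·n)/(|m||n|) = 25/(7.071·3.606) ≈ 0.9806
θ = arccos(0.9806) ≈ 11.31°

11.31°


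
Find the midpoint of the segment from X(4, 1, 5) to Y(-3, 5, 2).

M = ((x₁+x₂)/2, (y₁+y₂)/2, (z₁+z₂)/2)
  = ((4 - 3)/2, (1 + 5)/2, (5 + 2)/2)
  = (1/2, 6/2, 7/2)
  = (0.5, 3, 3.5)

(0.5, 3, 3.5)


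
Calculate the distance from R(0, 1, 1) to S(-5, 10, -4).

d = √[(x₂-x₁)² + (y₂-y₁)² + (z₂-z₁)²]
  = √[(-5)² + 9² + (-5)²]
  = √[25 + 81 + 25]
  = √131
  ≈ 11.45

11.45


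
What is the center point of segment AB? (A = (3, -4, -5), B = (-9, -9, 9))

M = ((x₁+x₂)/2, (y₁+y₂)/2, (z₁+z₂)/2)
  = ((3 - 9)/2, (-4 - 9)/2, (-5 + 9)/2)
  = (-6/2, -13/2, 4/2)
  = (-3, -6.5, 2)

(-3, -6.5, 2)


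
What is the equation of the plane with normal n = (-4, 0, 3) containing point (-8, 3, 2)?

The plane through P with normal n = (a, b, c) satisfies n·(r - P) = 0,
i.e. ax + by + cz = a·x₀ + b·y₀ + c·z₀.
d = (-4)·(-8) + 0·3 + 3·2
  = 32 + 0 + 6
  = 38
Equation: -4x + 3z = 38

-4x + 3z = 38


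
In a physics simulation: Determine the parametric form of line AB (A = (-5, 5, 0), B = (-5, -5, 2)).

Direction vector d = B - A = (-5 + 5, -5 - 5, 2 + 0) = (0, -10, 2)
Parametric form r = A + t·d:
x = -5, y = 5 - 10t, z = 0 + 2t

x = -5, y = 5 - 10t, z = 0 + 2t


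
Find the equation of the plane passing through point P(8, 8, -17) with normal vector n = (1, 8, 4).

The plane through P with normal n = (a, b, c) satisfies n·(r - P) = 0,
i.e. ax + by + cz = a·x₀ + b·y₀ + c·z₀.
d = 1·8 + 8·8 + 4·(-17)
  = 8 + 64 - 68
  = 4
Equation: x + 8y + 4z = 4

x + 8y + 4z = 4


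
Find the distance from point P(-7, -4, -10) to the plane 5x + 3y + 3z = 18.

distance = |a·x₀ + b·y₀ + c·z₀ - d| / √(a² + b² + c²)
  = |5·(-7) + 3·(-4) + 3·(-10) - 18| / √(5² + 3² + 3²)
  = |-35 - 12 - 30 - 18| / √(25 + 9 + 9)
  = |-95| / √43
  = 95 / 6.557
  ≈ 14.49

14.49


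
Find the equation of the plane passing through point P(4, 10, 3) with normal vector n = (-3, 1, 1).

The plane through P with normal n = (a, b, c) satisfies n·(r - P) = 0,
i.e. ax + by + cz = a·x₀ + b·y₀ + c·z₀.
d = (-3)·4 + 1·10 + 1·3
  = -12 + 10 + 3
  = 1
Equation: -3x + y + z = 1

-3x + y + z = 1


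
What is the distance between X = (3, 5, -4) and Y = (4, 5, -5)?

d = √[(x₂-x₁)² + (y₂-y₁)² + (z₂-z₁)²]
  = √[1² + 0² + (-1)²]
  = √[1 + 0 + 1]
  = √2
  ≈ 1.414

1.414


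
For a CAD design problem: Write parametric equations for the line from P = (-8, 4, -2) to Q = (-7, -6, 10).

Direction vector d = Q - P = (-7 + 8, -6 - 4, 10 + 2) = (1, -10, 12)
Parametric form r = P + t·d:
x = -8 + t, y = 4 - 10t, z = -2 + 12t

x = -8 + t, y = 4 - 10t, z = -2 + 12t


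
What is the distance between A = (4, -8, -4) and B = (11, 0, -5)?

d = √[(x₂-x₁)² + (y₂-y₁)² + (z₂-z₁)²]
  = √[7² + 8² + (-1)²]
  = √[49 + 64 + 1]
  = √114
  ≈ 10.68

10.68


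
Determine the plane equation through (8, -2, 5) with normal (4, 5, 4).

The plane through P with normal n = (a, b, c) satisfies n·(r - P) = 0,
i.e. ax + by + cz = a·x₀ + b·y₀ + c·z₀.
d = 4·8 + 5·(-2) + 4·5
  = 32 - 10 + 20
  = 42
Equation: 4x + 5y + 4z = 42

4x + 5y + 4z = 42


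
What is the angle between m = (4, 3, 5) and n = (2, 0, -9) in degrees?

m·n = 4·2 + 3·0 + 5·(-9) = 8 + 0 - 45 = -37
|m| = √(4² + 3² + 5²) = √50 ≈ 7.071
|n| = √(2² + 0² + (-9)²) = √85 ≈ 9.22
cos θ = (m·n)/(|m||n|) = -37/(7.071·9.22) ≈ -0.5676
θ = arccos(-0.5676) ≈ 124.6°

124.6°


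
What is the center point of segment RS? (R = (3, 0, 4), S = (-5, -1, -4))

M = ((x₁+x₂)/2, (y₁+y₂)/2, (z₁+z₂)/2)
  = ((3 - 5)/2, (0 - 1)/2, (4 - 4)/2)
  = (-2/2, -1/2, 0/2)
  = (-1, -0.5, 0)

(-1, -0.5, 0)


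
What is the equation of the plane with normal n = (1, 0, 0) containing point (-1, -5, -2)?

The plane through P with normal n = (a, b, c) satisfies n·(r - P) = 0,
i.e. ax + by + cz = a·x₀ + b·y₀ + c·z₀.
d = 1·(-1) + 0·(-5) + 0·(-2)
  = -1 + 0 + 0
  = -1
Equation: x = -1

x = -1


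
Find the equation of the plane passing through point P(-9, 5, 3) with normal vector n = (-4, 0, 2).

The plane through P with normal n = (a, b, c) satisfies n·(r - P) = 0,
i.e. ax + by + cz = a·x₀ + b·y₀ + c·z₀.
d = (-4)·(-9) + 0·5 + 2·3
  = 36 + 0 + 6
  = 42
Equation: -4x + 2z = 42

-4x + 2z = 42


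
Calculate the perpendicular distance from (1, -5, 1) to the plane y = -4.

distance = |a·x₀ + b·y₀ + c·z₀ - d| / √(a² + b² + c²)
  = |0·1 + 1·(-5) + 0·1 - (-4)| / √(0² + 1² + 0²)
  = |0 - 5 + 0 + 4| / √(0 + 1 + 0)
  = |-1| / √1
  = 1 / 1
  ≈ 1

1


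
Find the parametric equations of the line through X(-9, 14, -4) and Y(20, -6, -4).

Direction vector d = Y - X = (20 + 9, -6 - 14, -4 + 4) = (29, -20, 0)
Parametric form r = X + t·d:
x = -9 + 29t, y = 14 - 20t, z = -4

x = -9 + 29t, y = 14 - 20t, z = -4


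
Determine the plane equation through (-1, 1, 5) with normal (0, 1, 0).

The plane through P with normal n = (a, b, c) satisfies n·(r - P) = 0,
i.e. ax + by + cz = a·x₀ + b·y₀ + c·z₀.
d = 0·(-1) + 1·1 + 0·5
  = 0 + 1 + 0
  = 1
Equation: y = 1

y = 1


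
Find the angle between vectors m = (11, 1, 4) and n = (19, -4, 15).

m·n = 11·19 + 1·(-4) + 4·15 = 209 - 4 + 60 = 265
|m| = √(11² + 1² + 4²) = √138 ≈ 11.75
|n| = √(19² + (-4)² + 15²) = √602 ≈ 24.54
cos θ = (m·n)/(|m||n|) = 265/(11.75·24.54) ≈ 0.9194
θ = arccos(0.9194) ≈ 23.16°

23.16°


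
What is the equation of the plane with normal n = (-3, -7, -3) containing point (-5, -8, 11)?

The plane through P with normal n = (a, b, c) satisfies n·(r - P) = 0,
i.e. ax + by + cz = a·x₀ + b·y₀ + c·z₀.
d = (-3)·(-5) + (-7)·(-8) + (-3)·11
  = 15 + 56 - 33
  = 38
Equation: -3x - 7y - 3z = 38

-3x - 7y - 3z = 38


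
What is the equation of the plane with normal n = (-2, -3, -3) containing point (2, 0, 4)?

The plane through P with normal n = (a, b, c) satisfies n·(r - P) = 0,
i.e. ax + by + cz = a·x₀ + b·y₀ + c·z₀.
d = (-2)·2 + (-3)·0 + (-3)·4
  = -4 + 0 - 12
  = -16
Equation: -2x - 3y - 3z = -16

-2x - 3y - 3z = -16


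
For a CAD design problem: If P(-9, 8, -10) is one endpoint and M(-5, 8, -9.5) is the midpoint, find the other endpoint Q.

Q = 2M - P
  = (2·(-5) - (-9), 2·8 - 8, 2·(-9.5) - (-10))
  = (-10 + 9, 16 - 8, -19 + 10)
  = (-1, 8, -9)

(-1, 8, -9)


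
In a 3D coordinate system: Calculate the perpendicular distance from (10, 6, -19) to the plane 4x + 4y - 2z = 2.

distance = |a·x₀ + b·y₀ + c·z₀ - d| / √(a² + b² + c²)
  = |4·10 + 4·6 + (-2)·(-19) - 2| / √(4² + 4² + (-2)²)
  = |40 + 24 + 38 - 2| / √(16 + 16 + 4)
  = |100| / √36
  = 100 / 6
  ≈ 16.67

16.67


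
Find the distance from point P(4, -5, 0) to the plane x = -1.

distance = |a·x₀ + b·y₀ + c·z₀ - d| / √(a² + b² + c²)
  = |1·4 + 0·(-5) + 0·0 - (-1)| / √(1² + 0² + 0²)
  = |4 + 0 + 0 + 1| / √(1 + 0 + 0)
  = |5| / √1
  = 5 / 1
  ≈ 5

5


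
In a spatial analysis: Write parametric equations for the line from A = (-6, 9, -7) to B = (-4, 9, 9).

Direction vector d = B - A = (-4 + 6, 9 - 9, 9 + 7) = (2, 0, 16)
Parametric form r = A + t·d:
x = -6 + 2t, y = 9, z = -7 + 16t

x = -6 + 2t, y = 9, z = -7 + 16t


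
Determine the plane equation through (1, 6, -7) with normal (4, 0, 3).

The plane through P with normal n = (a, b, c) satisfies n·(r - P) = 0,
i.e. ax + by + cz = a·x₀ + b·y₀ + c·z₀.
d = 4·1 + 0·6 + 3·(-7)
  = 4 + 0 - 21
  = -17
Equation: 4x + 3z = -17

4x + 3z = -17


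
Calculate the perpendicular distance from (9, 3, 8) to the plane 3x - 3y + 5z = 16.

distance = |a·x₀ + b·y₀ + c·z₀ - d| / √(a² + b² + c²)
  = |3·9 + (-3)·3 + 5·8 - 16| / √(3² + (-3)² + 5²)
  = |27 - 9 + 40 - 16| / √(9 + 9 + 25)
  = |42| / √43
  = 42 / 6.557
  ≈ 6.405

6.405


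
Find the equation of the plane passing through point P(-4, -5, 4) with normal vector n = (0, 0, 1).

The plane through P with normal n = (a, b, c) satisfies n·(r - P) = 0,
i.e. ax + by + cz = a·x₀ + b·y₀ + c·z₀.
d = 0·(-4) + 0·(-5) + 1·4
  = 0 + 0 + 4
  = 4
Equation: z = 4

z = 4


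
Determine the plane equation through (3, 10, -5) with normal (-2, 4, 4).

The plane through P with normal n = (a, b, c) satisfies n·(r - P) = 0,
i.e. ax + by + cz = a·x₀ + b·y₀ + c·z₀.
d = (-2)·3 + 4·10 + 4·(-5)
  = -6 + 40 - 20
  = 14
Equation: -2x + 4y + 4z = 14

-2x + 4y + 4z = 14


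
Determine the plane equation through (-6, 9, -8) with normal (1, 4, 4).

The plane through P with normal n = (a, b, c) satisfies n·(r - P) = 0,
i.e. ax + by + cz = a·x₀ + b·y₀ + c·z₀.
d = 1·(-6) + 4·9 + 4·(-8)
  = -6 + 36 - 32
  = -2
Equation: x + 4y + 4z = -2

x + 4y + 4z = -2


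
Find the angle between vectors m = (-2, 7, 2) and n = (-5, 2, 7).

m·n = (-2)·(-5) + 7·2 + 2·7 = 10 + 14 + 14 = 38
|m| = √((-2)² + 7² + 2²) = √57 ≈ 7.55
|n| = √((-5)² + 2² + 7²) = √78 ≈ 8.832
cos θ = (m·n)/(|m||n|) = 38/(7.55·8.832) ≈ 0.5699
θ = arccos(0.5699) ≈ 55.26°

55.26°


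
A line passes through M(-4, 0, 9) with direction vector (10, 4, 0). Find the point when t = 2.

P(t) = M + t·d
  = (-4 + 10·2, 0 + 4·2, 9 + 0·2)
  = (-4 + 20, 0 + 8, 9 + 0)
  = (16, 8, 9)

(16, 8, 9)


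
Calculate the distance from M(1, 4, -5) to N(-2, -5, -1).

d = √[(x₂-x₁)² + (y₂-y₁)² + (z₂-z₁)²]
  = √[(-3)² + (-9)² + 4²]
  = √[9 + 81 + 16]
  = √106
  ≈ 10.3

10.3


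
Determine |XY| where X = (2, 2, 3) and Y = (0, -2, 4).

d = √[(x₂-x₁)² + (y₂-y₁)² + (z₂-z₁)²]
  = √[(-2)² + (-4)² + 1²]
  = √[4 + 16 + 1]
  = √21
  ≈ 4.583

4.583


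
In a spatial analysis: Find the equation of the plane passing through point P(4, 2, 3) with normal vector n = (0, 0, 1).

The plane through P with normal n = (a, b, c) satisfies n·(r - P) = 0,
i.e. ax + by + cz = a·x₀ + b·y₀ + c·z₀.
d = 0·4 + 0·2 + 1·3
  = 0 + 0 + 3
  = 3
Equation: z = 3

z = 3


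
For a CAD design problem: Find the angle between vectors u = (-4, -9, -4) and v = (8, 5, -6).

u·v = (-4)·8 + (-9)·5 + (-4)·(-6) = -32 - 45 + 24 = -53
|u| = √((-4)² + (-9)² + (-4)²) = √113 ≈ 10.63
|v| = √(8² + 5² + (-6)²) = √125 ≈ 11.18
cos θ = (u·v)/(|u||v|) = -53/(10.63·11.18) ≈ -0.4459
θ = arccos(-0.4459) ≈ 116.5°

116.5°


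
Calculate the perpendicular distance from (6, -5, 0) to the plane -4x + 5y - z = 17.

distance = |a·x₀ + b·y₀ + c·z₀ - d| / √(a² + b² + c²)
  = |(-4)·6 + 5·(-5) + (-1)·0 - 17| / √((-4)² + 5² + (-1)²)
  = |-24 - 25 + 0 - 17| / √(16 + 25 + 1)
  = |-66| / √42
  = 66 / 6.481
  ≈ 10.18

10.18


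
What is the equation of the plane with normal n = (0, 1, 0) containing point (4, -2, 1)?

The plane through P with normal n = (a, b, c) satisfies n·(r - P) = 0,
i.e. ax + by + cz = a·x₀ + b·y₀ + c·z₀.
d = 0·4 + 1·(-2) + 0·1
  = 0 - 2 + 0
  = -2
Equation: y = -2

y = -2


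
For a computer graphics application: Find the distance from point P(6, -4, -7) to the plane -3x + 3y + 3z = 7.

distance = |a·x₀ + b·y₀ + c·z₀ - d| / √(a² + b² + c²)
  = |(-3)·6 + 3·(-4) + 3·(-7) - 7| / √((-3)² + 3² + 3²)
  = |-18 - 12 - 21 - 7| / √(9 + 9 + 9)
  = |-58| / √27
  = 58 / 5.196
  ≈ 11.16

11.16


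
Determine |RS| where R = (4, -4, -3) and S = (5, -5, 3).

d = √[(x₂-x₁)² + (y₂-y₁)² + (z₂-z₁)²]
  = √[1² + (-1)² + 6²]
  = √[1 + 1 + 36]
  = √38
  ≈ 6.164

6.164


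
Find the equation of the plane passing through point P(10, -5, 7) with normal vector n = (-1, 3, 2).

The plane through P with normal n = (a, b, c) satisfies n·(r - P) = 0,
i.e. ax + by + cz = a·x₀ + b·y₀ + c·z₀.
d = (-1)·10 + 3·(-5) + 2·7
  = -10 - 15 + 14
  = -11
Equation: -x + 3y + 2z = -11

-x + 3y + 2z = -11


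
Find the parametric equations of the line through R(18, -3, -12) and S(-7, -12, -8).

Direction vector d = S - R = (-7 - 18, -12 + 3, -8 + 12) = (-25, -9, 4)
Parametric form r = R + t·d:
x = 18 - 25t, y = -3 - 9t, z = -12 + 4t

x = 18 - 25t, y = -3 - 9t, z = -12 + 4t


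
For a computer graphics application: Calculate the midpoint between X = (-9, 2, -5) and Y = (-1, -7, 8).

M = ((x₁+x₂)/2, (y₁+y₂)/2, (z₁+z₂)/2)
  = ((-9 - 1)/2, (2 - 7)/2, (-5 + 8)/2)
  = (-10/2, -5/2, 3/2)
  = (-5, -2.5, 1.5)

(-5, -2.5, 1.5)


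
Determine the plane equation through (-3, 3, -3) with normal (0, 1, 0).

The plane through P with normal n = (a, b, c) satisfies n·(r - P) = 0,
i.e. ax + by + cz = a·x₀ + b·y₀ + c·z₀.
d = 0·(-3) + 1·3 + 0·(-3)
  = 0 + 3 + 0
  = 3
Equation: y = 3

y = 3


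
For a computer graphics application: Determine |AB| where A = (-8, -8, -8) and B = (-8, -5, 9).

d = √[(x₂-x₁)² + (y₂-y₁)² + (z₂-z₁)²]
  = √[0² + 3² + 17²]
  = √[0 + 9 + 289]
  = √298
  ≈ 17.26

17.26


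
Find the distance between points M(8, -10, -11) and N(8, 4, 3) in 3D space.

d = √[(x₂-x₁)² + (y₂-y₁)² + (z₂-z₁)²]
  = √[0² + 14² + 14²]
  = √[0 + 196 + 196]
  = √392
  ≈ 19.8

19.8


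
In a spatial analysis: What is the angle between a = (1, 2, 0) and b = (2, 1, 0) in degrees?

a·b = 1·2 + 2·1 + 0·0 = 2 + 2 + 0 = 4
|a| = √(1² + 2² + 0²) = √5 ≈ 2.236
|b| = √(2² + 1² + 0²) = √5 ≈ 2.236
cos θ = (a·b)/(|a||b|) = 4/(2.236·2.236) ≈ 0.8
θ = arccos(0.8) ≈ 36.87°

36.87°


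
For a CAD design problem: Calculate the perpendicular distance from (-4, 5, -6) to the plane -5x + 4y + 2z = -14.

distance = |a·x₀ + b·y₀ + c·z₀ - d| / √(a² + b² + c²)
  = |(-5)·(-4) + 4·5 + 2·(-6) - (-14)| / √((-5)² + 4² + 2²)
  = |20 + 20 - 12 + 14| / √(25 + 16 + 4)
  = |42| / √45
  = 42 / 6.708
  ≈ 6.261

6.261


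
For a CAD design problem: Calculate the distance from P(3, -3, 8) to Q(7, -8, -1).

d = √[(x₂-x₁)² + (y₂-y₁)² + (z₂-z₁)²]
  = √[4² + (-5)² + (-9)²]
  = √[16 + 25 + 81]
  = √122
  ≈ 11.05

11.05


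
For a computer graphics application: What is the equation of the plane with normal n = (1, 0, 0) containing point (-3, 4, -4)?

The plane through P with normal n = (a, b, c) satisfies n·(r - P) = 0,
i.e. ax + by + cz = a·x₀ + b·y₀ + c·z₀.
d = 1·(-3) + 0·4 + 0·(-4)
  = -3 + 0 + 0
  = -3
Equation: x = -3

x = -3


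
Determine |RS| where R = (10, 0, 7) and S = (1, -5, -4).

d = √[(x₂-x₁)² + (y₂-y₁)² + (z₂-z₁)²]
  = √[(-9)² + (-5)² + (-11)²]
  = √[81 + 25 + 121]
  = √227
  ≈ 15.07

15.07


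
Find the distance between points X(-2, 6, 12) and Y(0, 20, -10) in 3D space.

d = √[(x₂-x₁)² + (y₂-y₁)² + (z₂-z₁)²]
  = √[2² + 14² + (-22)²]
  = √[4 + 196 + 484]
  = √684
  ≈ 26.15

26.15


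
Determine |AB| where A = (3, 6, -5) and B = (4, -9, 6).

d = √[(x₂-x₁)² + (y₂-y₁)² + (z₂-z₁)²]
  = √[1² + (-15)² + 11²]
  = √[1 + 225 + 121]
  = √347
  ≈ 18.63

18.63


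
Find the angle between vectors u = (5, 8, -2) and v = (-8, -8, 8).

u·v = 5·(-8) + 8·(-8) + (-2)·8 = -40 - 64 - 16 = -120
|u| = √(5² + 8² + (-2)²) = √93 ≈ 9.644
|v| = √((-8)² + (-8)² + 8²) = √192 ≈ 13.86
cos θ = (u·v)/(|u||v|) = -120/(9.644·13.86) ≈ -0.898
θ = arccos(-0.898) ≈ 153.9°

153.9°


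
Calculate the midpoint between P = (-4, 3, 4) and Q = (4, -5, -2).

M = ((x₁+x₂)/2, (y₁+y₂)/2, (z₁+z₂)/2)
  = ((-4 + 4)/2, (3 - 5)/2, (4 - 2)/2)
  = (0/2, -2/2, 2/2)
  = (0, -1, 1)

(0, -1, 1)


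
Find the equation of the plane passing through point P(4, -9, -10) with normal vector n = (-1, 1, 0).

The plane through P with normal n = (a, b, c) satisfies n·(r - P) = 0,
i.e. ax + by + cz = a·x₀ + b·y₀ + c·z₀.
d = (-1)·4 + 1·(-9) + 0·(-10)
  = -4 - 9 + 0
  = -13
Equation: -x + y = -13

-x + y = -13


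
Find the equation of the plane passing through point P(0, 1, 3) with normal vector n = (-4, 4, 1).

The plane through P with normal n = (a, b, c) satisfies n·(r - P) = 0,
i.e. ax + by + cz = a·x₀ + b·y₀ + c·z₀.
d = (-4)·0 + 4·1 + 1·3
  = 0 + 4 + 3
  = 7
Equation: -4x + 4y + z = 7

-4x + 4y + z = 7


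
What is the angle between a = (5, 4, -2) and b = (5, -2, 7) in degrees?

a·b = 5·5 + 4·(-2) + (-2)·7 = 25 - 8 - 14 = 3
|a| = √(5² + 4² + (-2)²) = √45 ≈ 6.708
|b| = √(5² + (-2)² + 7²) = √78 ≈ 8.832
cos θ = (a·b)/(|a||b|) = 3/(6.708·8.832) ≈ 0.05064
θ = arccos(0.05064) ≈ 87.1°

87.1°


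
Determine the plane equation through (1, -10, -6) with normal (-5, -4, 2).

The plane through P with normal n = (a, b, c) satisfies n·(r - P) = 0,
i.e. ax + by + cz = a·x₀ + b·y₀ + c·z₀.
d = (-5)·1 + (-4)·(-10) + 2·(-6)
  = -5 + 40 - 12
  = 23
Equation: -5x - 4y + 2z = 23

-5x - 4y + 2z = 23


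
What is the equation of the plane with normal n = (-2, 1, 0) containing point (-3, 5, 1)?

The plane through P with normal n = (a, b, c) satisfies n·(r - P) = 0,
i.e. ax + by + cz = a·x₀ + b·y₀ + c·z₀.
d = (-2)·(-3) + 1·5 + 0·1
  = 6 + 5 + 0
  = 11
Equation: -2x + y = 11

-2x + y = 11


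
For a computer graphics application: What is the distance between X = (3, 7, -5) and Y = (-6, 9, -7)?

d = √[(x₂-x₁)² + (y₂-y₁)² + (z₂-z₁)²]
  = √[(-9)² + 2² + (-2)²]
  = √[81 + 4 + 4]
  = √89
  ≈ 9.434

9.434


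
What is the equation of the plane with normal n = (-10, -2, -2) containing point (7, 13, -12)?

The plane through P with normal n = (a, b, c) satisfies n·(r - P) = 0,
i.e. ax + by + cz = a·x₀ + b·y₀ + c·z₀.
d = (-10)·7 + (-2)·13 + (-2)·(-12)
  = -70 - 26 + 24
  = -72
Equation: -10x - 2y - 2z = -72

-10x - 2y - 2z = -72


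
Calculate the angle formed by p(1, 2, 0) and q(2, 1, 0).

p·q = 1·2 + 2·1 + 0·0 = 2 + 2 + 0 = 4
|p| = √(1² + 2² + 0²) = √5 ≈ 2.236
|q| = √(2² + 1² + 0²) = √5 ≈ 2.236
cos θ = (p·q)/(|p||q|) = 4/(2.236·2.236) ≈ 0.8
θ = arccos(0.8) ≈ 36.87°

36.87°


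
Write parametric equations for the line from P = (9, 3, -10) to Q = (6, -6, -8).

Direction vector d = Q - P = (6 - 9, -6 - 3, -8 + 10) = (-3, -9, 2)
Parametric form r = P + t·d:
x = 9 - 3t, y = 3 - 9t, z = -10 + 2t

x = 9 - 3t, y = 3 - 9t, z = -10 + 2t


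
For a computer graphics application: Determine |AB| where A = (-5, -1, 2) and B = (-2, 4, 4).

d = √[(x₂-x₁)² + (y₂-y₁)² + (z₂-z₁)²]
  = √[3² + 5² + 2²]
  = √[9 + 25 + 4]
  = √38
  ≈ 6.164

6.164


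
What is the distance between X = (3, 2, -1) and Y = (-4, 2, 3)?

d = √[(x₂-x₁)² + (y₂-y₁)² + (z₂-z₁)²]
  = √[(-7)² + 0² + 4²]
  = √[49 + 0 + 16]
  = √65
  ≈ 8.062

8.062


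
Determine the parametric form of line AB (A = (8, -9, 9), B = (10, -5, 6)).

Direction vector d = B - A = (10 - 8, -5 + 9, 6 - 9) = (2, 4, -3)
Parametric form r = A + t·d:
x = 8 + 2t, y = -9 + 4t, z = 9 - 3t

x = 8 + 2t, y = -9 + 4t, z = 9 - 3t


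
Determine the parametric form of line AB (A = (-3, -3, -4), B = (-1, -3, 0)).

Direction vector d = B - A = (-1 + 3, -3 + 3, 0 + 4) = (2, 0, 4)
Parametric form r = A + t·d:
x = -3 + 2t, y = -3, z = -4 + 4t

x = -3 + 2t, y = -3, z = -4 + 4t


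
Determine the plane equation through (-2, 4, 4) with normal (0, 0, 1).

The plane through P with normal n = (a, b, c) satisfies n·(r - P) = 0,
i.e. ax + by + cz = a·x₀ + b·y₀ + c·z₀.
d = 0·(-2) + 0·4 + 1·4
  = 0 + 0 + 4
  = 4
Equation: z = 4

z = 4


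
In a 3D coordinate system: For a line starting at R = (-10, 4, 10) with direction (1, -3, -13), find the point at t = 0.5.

P(t) = R + t·d
  = (-10 + 1·0.5, 4 + (-3)·0.5, 10 + (-13)·0.5)
  = (-10 + 0.5, 4 - 1.5, 10 - 6.5)
  = (-9.5, 2.5, 3.5)

(-9.5, 2.5, 3.5)


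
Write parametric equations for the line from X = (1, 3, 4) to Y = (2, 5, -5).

Direction vector d = Y - X = (2 - 1, 5 - 3, -5 - 4) = (1, 2, -9)
Parametric form r = X + t·d:
x = 1 + t, y = 3 + 2t, z = 4 - 9t

x = 1 + t, y = 3 + 2t, z = 4 - 9t


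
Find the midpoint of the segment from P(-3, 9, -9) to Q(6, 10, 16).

M = ((x₁+x₂)/2, (y₁+y₂)/2, (z₁+z₂)/2)
  = ((-3 + 6)/2, (9 + 10)/2, (-9 + 16)/2)
  = (3/2, 19/2, 7/2)
  = (1.5, 9.5, 3.5)

(1.5, 9.5, 3.5)


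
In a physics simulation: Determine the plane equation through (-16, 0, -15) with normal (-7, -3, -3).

The plane through P with normal n = (a, b, c) satisfies n·(r - P) = 0,
i.e. ax + by + cz = a·x₀ + b·y₀ + c·z₀.
d = (-7)·(-16) + (-3)·0 + (-3)·(-15)
  = 112 + 0 + 45
  = 157
Equation: -7x - 3y - 3z = 157

-7x - 3y - 3z = 157


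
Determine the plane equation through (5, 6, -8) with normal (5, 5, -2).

The plane through P with normal n = (a, b, c) satisfies n·(r - P) = 0,
i.e. ax + by + cz = a·x₀ + b·y₀ + c·z₀.
d = 5·5 + 5·6 + (-2)·(-8)
  = 25 + 30 + 16
  = 71
Equation: 5x + 5y - 2z = 71

5x + 5y - 2z = 71


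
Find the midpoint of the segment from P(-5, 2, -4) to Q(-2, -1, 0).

M = ((x₁+x₂)/2, (y₁+y₂)/2, (z₁+z₂)/2)
  = ((-5 - 2)/2, (2 - 1)/2, (-4 + 0)/2)
  = (-7/2, 1/2, -4/2)
  = (-3.5, 0.5, -2)

(-3.5, 0.5, -2)


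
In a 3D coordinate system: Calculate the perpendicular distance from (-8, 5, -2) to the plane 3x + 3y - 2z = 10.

distance = |a·x₀ + b·y₀ + c·z₀ - d| / √(a² + b² + c²)
  = |3·(-8) + 3·5 + (-2)·(-2) - 10| / √(3² + 3² + (-2)²)
  = |-24 + 15 + 4 - 10| / √(9 + 9 + 4)
  = |-15| / √22
  = 15 / 4.69
  ≈ 3.198

3.198


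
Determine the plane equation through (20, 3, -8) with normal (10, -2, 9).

The plane through P with normal n = (a, b, c) satisfies n·(r - P) = 0,
i.e. ax + by + cz = a·x₀ + b·y₀ + c·z₀.
d = 10·20 + (-2)·3 + 9·(-8)
  = 200 - 6 - 72
  = 122
Equation: 10x - 2y + 9z = 122

10x - 2y + 9z = 122


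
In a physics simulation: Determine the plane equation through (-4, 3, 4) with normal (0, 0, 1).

The plane through P with normal n = (a, b, c) satisfies n·(r - P) = 0,
i.e. ax + by + cz = a·x₀ + b·y₀ + c·z₀.
d = 0·(-4) + 0·3 + 1·4
  = 0 + 0 + 4
  = 4
Equation: z = 4

z = 4


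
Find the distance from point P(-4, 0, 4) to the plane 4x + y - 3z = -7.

distance = |a·x₀ + b·y₀ + c·z₀ - d| / √(a² + b² + c²)
  = |4·(-4) + 1·0 + (-3)·4 - (-7)| / √(4² + 1² + (-3)²)
  = |-16 + 0 - 12 + 7| / √(16 + 1 + 9)
  = |-21| / √26
  = 21 / 5.099
  ≈ 4.118

4.118


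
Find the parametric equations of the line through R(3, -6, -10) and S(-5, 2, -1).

Direction vector d = S - R = (-5 - 3, 2 + 6, -1 + 10) = (-8, 8, 9)
Parametric form r = R + t·d:
x = 3 - 8t, y = -6 + 8t, z = -10 + 9t

x = 3 - 8t, y = -6 + 8t, z = -10 + 9t


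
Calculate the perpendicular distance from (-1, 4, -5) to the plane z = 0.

distance = |a·x₀ + b·y₀ + c·z₀ - d| / √(a² + b² + c²)
  = |0·(-1) + 0·4 + 1·(-5) - 0| / √(0² + 0² + 1²)
  = |0 + 0 - 5 + 0| / √(0 + 0 + 1)
  = |-5| / √1
  = 5 / 1
  ≈ 5

5


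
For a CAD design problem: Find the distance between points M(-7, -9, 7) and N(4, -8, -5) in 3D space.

d = √[(x₂-x₁)² + (y₂-y₁)² + (z₂-z₁)²]
  = √[11² + 1² + (-12)²]
  = √[121 + 1 + 144]
  = √266
  ≈ 16.31

16.31
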